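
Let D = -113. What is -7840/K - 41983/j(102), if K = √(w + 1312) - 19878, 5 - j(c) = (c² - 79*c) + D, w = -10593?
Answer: 3387311368351/176076239924 + 1568*I*√9281/79028833 ≈ 19.238 + 0.0019114*I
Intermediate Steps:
j(c) = 118 - c² + 79*c (j(c) = 5 - ((c² - 79*c) - 113) = 5 - (-113 + c² - 79*c) = 5 + (113 - c² + 79*c) = 118 - c² + 79*c)
K = -19878 + I*√9281 (K = √(-10593 + 1312) - 19878 = √(-9281) - 19878 = I*√9281 - 19878 = -19878 + I*√9281 ≈ -19878.0 + 96.338*I)
-7840/K - 41983/j(102) = -7840/(-19878 + I*√9281) - 41983/(118 - 1*102² + 79*102) = -7840/(-19878 + I*√9281) - 41983/(118 - 1*10404 + 8058) = -7840/(-19878 + I*√9281) - 41983/(118 - 10404 + 8058) = -7840/(-19878 + I*√9281) - 41983/(-2228) = -7840/(-19878 + I*√9281) - 41983*(-1/2228) = -7840/(-19878 + I*√9281) + 41983/2228 = 41983/2228 - 7840/(-19878 + I*√9281)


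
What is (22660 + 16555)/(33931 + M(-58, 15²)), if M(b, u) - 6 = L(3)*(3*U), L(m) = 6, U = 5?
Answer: 39215/34027 ≈ 1.1525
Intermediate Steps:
M(b, u) = 96 (M(b, u) = 6 + 6*(3*5) = 6 + 6*15 = 6 + 90 = 96)
(22660 + 16555)/(33931 + M(-58, 15²)) = (22660 + 16555)/(33931 + 96) = 39215/34027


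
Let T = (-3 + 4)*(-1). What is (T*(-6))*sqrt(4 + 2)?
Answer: 6*sqrt(6) ≈ 14.697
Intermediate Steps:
T = -1 (T = 1*(-1) = -1)
(T*(-6))*sqrt(4 + 2) = (-1*(-6))*sqrt(4 + 2) = 6*sqrt(6)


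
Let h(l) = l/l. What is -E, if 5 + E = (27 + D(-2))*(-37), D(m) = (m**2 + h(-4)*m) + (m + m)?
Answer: 930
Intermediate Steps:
h(l) = 1
D(m) = m**2 + 3*m (D(m) = (m**2 + 1*m) + (m + m) = (m**2 + m) + 2*m = (m + m**2) + 2*m = m**2 + 3*m)
E = -930 (E = -5 + (27 - 2*(3 - 2))*(-37) = -5 + (27 - 2*1)*(-37) = -5 + (27 - 2)*(-37) = -5 + 25*(-37) = -5 - 925 = -930)
-E = -1*(-930) = 930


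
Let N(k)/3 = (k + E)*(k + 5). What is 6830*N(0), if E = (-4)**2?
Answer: 1639200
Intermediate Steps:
E = 16
N(k) = 3*(5 + k)*(16 + k) (N(k) = 3*((k + 16)*(k + 5)) = 3*((16 + k)*(5 + k)) = 3*((5 + k)*(16 + k)) = 3*(5 + k)*(16 + k))
6830*N(0) = 6830*(240 + 3*0**2 + 63*0) = 6830*(240 + 3*0 + 0) = 6830*(240 + 0 + 0) = 6830*240 = 1639200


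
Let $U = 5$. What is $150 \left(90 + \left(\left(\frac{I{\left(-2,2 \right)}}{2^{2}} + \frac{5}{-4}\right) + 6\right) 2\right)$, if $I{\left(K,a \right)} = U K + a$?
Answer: $14325$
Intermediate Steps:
$I{\left(K,a \right)} = a + 5 K$ ($I{\left(K,a \right)} = 5 K + a = a + 5 K$)
$150 \left(90 + \left(\left(\frac{I{\left(-2,2 \right)}}{2^{2}} + \frac{5}{-4}\right) + 6\right) 2\right) = 150 \left(90 + \left(\left(\frac{2 + 5 \left(-2\right)}{2^{2}} + \frac{5}{-4}\right) + 6\right) 2\right) = 150 \left(90 + \left(\left(\frac{2 - 10}{4} + 5 \left(- \frac{1}{4}\right)\right) + 6\right) 2\right) = 150 \left(90 + \left(\left(\left(-8\right) \frac{1}{4} - \frac{5}{4}\right) + 6\right) 2\right) = 150 \left(90 + \left(\left(-2 - \frac{5}{4}\right) + 6\right) 2\right) = 150 \left(90 + \left(- \frac{13}{4} + 6\right) 2\right) = 150 \left(90 + \frac{11}{4} \cdot 2\right) = 150 \left(90 + \frac{11}{2}\right) = 150 \cdot \frac{191}{2} = 14325$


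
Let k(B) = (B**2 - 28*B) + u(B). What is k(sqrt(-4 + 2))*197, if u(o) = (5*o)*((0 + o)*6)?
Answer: -12214 - 5516*I*sqrt(2) ≈ -12214.0 - 7800.8*I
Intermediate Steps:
u(o) = 30*o**2 (u(o) = (5*o)*(o*6) = (5*o)*(6*o) = 30*o**2)
k(B) = -28*B + 31*B**2 (k(B) = (B**2 - 28*B) + 30*B**2 = -28*B + 31*B**2)
k(sqrt(-4 + 2))*197 = (sqrt(-4 + 2)*(-28 + 31*sqrt(-4 + 2)))*197 = (sqrt(-2)*(-28 + 31*sqrt(-2)))*197 = ((I*sqrt(2))*(-28 + 31*(I*sqrt(2))))*197 = ((I*sqrt(2))*(-28 + 31*I*sqrt(2)))*197 = (I*sqrt(2)*(-28 + 31*I*sqrt(2)))*197 = 197*I*sqrt(2)*(-28 + 31*I*sqrt(2))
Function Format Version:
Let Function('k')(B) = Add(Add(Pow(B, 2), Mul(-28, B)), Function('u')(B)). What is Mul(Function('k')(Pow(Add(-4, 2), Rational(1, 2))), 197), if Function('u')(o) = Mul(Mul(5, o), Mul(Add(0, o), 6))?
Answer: Add(-12214, Mul(-5516, I, Pow(2, Rational(1, 2)))) ≈ Add(-12214., Mul(-7800.8, I))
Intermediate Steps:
Function('u')(o) = Mul(30, Pow(o, 2)) (Function('u')(o) = Mul(Mul(5, o), Mul(o, 6)) = Mul(Mul(5, o), Mul(6, o)) = Mul(30, Pow(o, 2)))
Function('k')(B) = Add(Mul(-28, B), Mul(31, Pow(B, 2))) (Function('k')(B) = Add(Add(Pow(B, 2), Mul(-28, B)), Mul(30, Pow(B, 2))) = Add(Mul(-28, B), Mul(31, Pow(B, 2))))
Mul(Function('k')(Pow(Add(-4, 2), Rational(1, 2))), 197) = Mul(Mul(Pow(Add(-4, 2), Rational(1, 2)), Add(-28, Mul(31, Pow(Add(-4, 2), Rational(1, 2))))), 197) = Mul(Mul(Pow(-2, Rational(1, 2)), Add(-28, Mul(31, Pow(-2, Rational(1, 2))))), 197) = Mul(Mul(Mul(I, Pow(2, Rational(1, 2))), Add(-28, Mul(31, Mul(I, Pow(2, Rational(1, 2)))))), 197) = Mul(Mul(Mul(I, Pow(2, Rational(1, 2))), Add(-28, Mul(31, I, Pow(2, Rational(1, 2))))), 197) = Mul(Mul(I, Pow(2, Rational(1, 2)), Add(-28, Mul(31, I, Pow(2, Rational(1, 2))))), 197) = Mul(197, I, Pow(2, Rational(1, 2)), Add(-28, Mul(31, I, Pow(2, Rational(1, 2)))))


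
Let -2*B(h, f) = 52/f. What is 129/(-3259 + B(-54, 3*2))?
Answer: -387/9790 ≈ -0.039530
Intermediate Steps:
B(h, f) = -26/f
129/(-3259 + B(-54, 3*2)) = 129/(-3259 - 26/(3*2)) = 129/(-3259 - 26/6) = 129/(-3259 - 26*⅙) = 129/(-3259 - 13/3) = 129/(-9790/3) = -3/9790*129 = -387/9790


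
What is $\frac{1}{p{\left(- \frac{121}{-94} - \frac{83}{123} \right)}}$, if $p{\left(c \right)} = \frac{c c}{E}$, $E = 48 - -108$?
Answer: $\frac{20854055664}{50140561} \approx 415.91$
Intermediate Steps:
$E = 156$ ($E = 48 + 108 = 156$)
$p{\left(c \right)} = \frac{c^{2}}{156}$ ($p{\left(c \right)} = \frac{c c}{156} = c^{2} \cdot \frac{1}{156} = \frac{c^{2}}{156}$)
$\frac{1}{p{\left(- \frac{121}{-94} - \frac{83}{123} \right)}} = \frac{1}{\frac{1}{156} \left(- \frac{121}{-94} - \frac{83}{123}\right)^{2}} = \frac{1}{\frac{1}{156} \left(\left(-121\right) \left(- \frac{1}{94}\right) - \frac{83}{123}\right)^{2}} = \frac{1}{\frac{1}{156} \left(\frac{121}{94} - \frac{83}{123}\right)^{2}} = \frac{1}{\frac{1}{156} \left(\frac{7081}{11562}\right)^{2}} = \frac{1}{\frac{1}{156} \cdot \frac{50140561}{133679844}} = \frac{1}{\frac{50140561}{20854055664}} = \frac{20854055664}{50140561}$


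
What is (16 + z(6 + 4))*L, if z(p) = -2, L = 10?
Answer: 140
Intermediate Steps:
(16 + z(6 + 4))*L = (16 - 2)*10 = 14*10 = 140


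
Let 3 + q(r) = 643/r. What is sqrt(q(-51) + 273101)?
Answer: sqrt(710295105)/51 ≈ 522.58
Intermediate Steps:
q(r) = -3 + 643/r
sqrt(q(-51) + 273101) = sqrt((-3 + 643/(-51)) + 273101) = sqrt((-3 + 643*(-1/51)) + 273101) = sqrt((-3 - 643/51) + 273101) = sqrt(-796/51 + 273101) = sqrt(13927355/51) = sqrt(710295105)/51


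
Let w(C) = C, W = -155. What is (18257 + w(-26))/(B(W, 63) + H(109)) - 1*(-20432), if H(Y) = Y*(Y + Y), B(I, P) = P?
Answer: 486810631/23825 ≈ 20433.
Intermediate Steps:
H(Y) = 2*Y**2 (H(Y) = Y*(2*Y) = 2*Y**2)
(18257 + w(-26))/(B(W, 63) + H(109)) - 1*(-20432) = (18257 - 26)/(63 + 2*109**2) - 1*(-20432) = 18231/(63 + 2*11881) + 20432 = 18231/(63 + 23762) + 20432 = 18231/23825 + 20432 = 486810631/23825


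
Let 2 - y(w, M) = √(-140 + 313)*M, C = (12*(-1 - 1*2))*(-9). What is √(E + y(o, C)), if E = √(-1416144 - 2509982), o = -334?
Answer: √(2 - 324*√173 + I*√3926126) ≈ 14.804 + 66.923*I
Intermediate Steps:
C = 324 (C = (12*(-1 - 2))*(-9) = (12*(-3))*(-9) = -36*(-9) = 324)
E = I*√3926126 (E = √(-3926126) = I*√3926126 ≈ 1981.4*I)
y(w, M) = 2 - M*√173 (y(w, M) = 2 - √(-140 + 313)*M = 2 - √173*M = 2 - M*√173)
√(E + y(o, C)) = √(I*√3926126 + (2 - 1*324*√173)) = √(I*√3926126 + (2 - 324*√173)) = √(2 - 324*√173 + I*√3926126)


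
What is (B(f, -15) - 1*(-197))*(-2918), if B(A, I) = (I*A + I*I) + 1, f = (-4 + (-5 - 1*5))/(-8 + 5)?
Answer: -1030054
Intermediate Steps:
f = 14/3 (f = (-4 + (-5 - 5))/(-3) = (-4 - 10)*(-⅓) = -14*(-⅓) = 14/3 ≈ 4.6667)
B(A, I) = 1 + I² + A*I (B(A, I) = (A*I + I²) + 1 = (I² + A*I) + 1 = 1 + I² + A*I)
(B(f, -15) - 1*(-197))*(-2918) = ((1 + (-15)² + (14/3)*(-15)) - 1*(-197))*(-2918) = ((1 + 225 - 70) + 197)*(-2918) = (156 + 197)*(-2918) = 353*(-2918) = -1030054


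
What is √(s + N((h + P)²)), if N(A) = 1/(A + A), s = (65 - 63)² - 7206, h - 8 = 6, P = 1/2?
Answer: 4*I*√378555/29 ≈ 84.865*I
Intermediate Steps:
P = ½ (P = 1*(½) = ½ ≈ 0.50000)
h = 14 (h = 8 + 6 = 14)
s = -7202 (s = 2² - 7206 = 4 - 7206 = -7202)
N(A) = 1/(2*A)
√(s + N((h + P)²)) = √(-7202 + 1/(2*((14 + ½)²))) = √(-7202 + 1/(2*((29/2)²))) = √(-7202 + 1/(2*(841/4))) = √(-7202 + (½)*(4/841)) = √(-7202 + 2/841) = √(-6056880/841) = 4*I*√378555/29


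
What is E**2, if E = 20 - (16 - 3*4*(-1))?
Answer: 64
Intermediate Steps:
E = -8 (E = 20 - (16 - 12*(-1)) = 20 - (16 + 12) = 20 - 1*28 = 20 - 28 = -8)
E**2 = (-8)**2 = 64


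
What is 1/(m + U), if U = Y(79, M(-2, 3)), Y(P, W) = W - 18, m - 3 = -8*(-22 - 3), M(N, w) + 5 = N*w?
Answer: 1/174 ≈ 0.0057471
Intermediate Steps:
M(N, w) = -5 + N*w
m = 203 (m = 3 - 8*(-22 - 3) = 3 - 8*(-25) = 3 + 200 = 203)
Y(P, W) = -18 + W
U = -29 (U = -18 + (-5 - 2*3) = -18 + (-5 - 6) = -18 - 11 = -29)
1/(m + U) = 1/(203 - 29) = 1/174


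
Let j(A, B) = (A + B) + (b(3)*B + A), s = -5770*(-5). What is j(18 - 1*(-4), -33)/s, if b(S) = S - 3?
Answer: 11/28850 ≈ 0.00038128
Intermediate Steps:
s = 28850
b(S) = -3 + S
j(A, B) = B + 2*A (j(A, B) = (A + B) + ((-3 + 3)*B + A) = (A + B) + (0*B + A) = (A + B) + (0 + A) = (A + B) + A = B + 2*A)
j(18 - 1*(-4), -33)/s = (-33 + 2*(18 - 1*(-4)))/28850 = (-33 + 2*(18 + 4))*(1/28850) = (-33 + 2*22)*(1/28850) = (-33 + 44)*(1/28850) = 11*(1/28850) = 11/28850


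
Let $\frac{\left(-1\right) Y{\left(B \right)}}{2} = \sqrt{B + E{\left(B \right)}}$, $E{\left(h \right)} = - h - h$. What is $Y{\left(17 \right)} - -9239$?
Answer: $9239 - 2 i \sqrt{17} \approx 9239.0 - 8.2462 i$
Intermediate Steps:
$E{\left(h \right)} = - 2 h$
$Y{\left(B \right)} = - 2 \sqrt{- B}$ ($Y{\left(B \right)} = - 2 \sqrt{B - 2 B} = - 2 \sqrt{- B}$)
$Y{\left(17 \right)} - -9239 = - 2 \sqrt{\left(-1\right) 17} - -9239 = - 2 \sqrt{-17} + 9239 = - 2 i \sqrt{17} + 9239 = 9239 - 2 i \sqrt{17}$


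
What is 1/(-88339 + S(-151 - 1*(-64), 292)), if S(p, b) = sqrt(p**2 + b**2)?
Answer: -88339/7803686088 - sqrt(92833)/7803686088 ≈ -1.1359e-5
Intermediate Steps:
S(p, b) = sqrt(b**2 + p**2)
1/(-88339 + S(-151 - 1*(-64), 292)) = 1/(-88339 + sqrt(292**2 + (-151 - 1*(-64))**2)) = 1/(-88339 + sqrt(85264 + (-151 + 64)**2)) = 1/(-88339 + sqrt(85264 + (-87)**2)) = 1/(-88339 + sqrt(85264 + 7569)) = 1/(-88339 + sqrt(92833))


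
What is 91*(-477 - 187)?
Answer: -60424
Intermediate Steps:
91*(-477 - 187) = 91*(-664) = -60424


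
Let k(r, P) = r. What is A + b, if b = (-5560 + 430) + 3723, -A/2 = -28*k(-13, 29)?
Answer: -2135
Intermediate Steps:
A = -728 (A = -(-56)*(-13) = -2*364 = -728)
b = -1407 (b = -5130 + 3723 = -1407)
A + b = -728 - 1407 = -2135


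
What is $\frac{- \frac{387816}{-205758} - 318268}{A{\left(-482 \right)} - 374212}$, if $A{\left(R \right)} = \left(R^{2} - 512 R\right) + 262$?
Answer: $- \frac{5457149944}{1803091647} \approx -3.0266$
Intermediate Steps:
$A{\left(R \right)} = 262 + R^{2} - 512 R$
$\frac{- \frac{387816}{-205758} - 318268}{A{\left(-482 \right)} - 374212} = \frac{- \frac{387816}{-205758} - 318268}{\left(262 + \left(-482\right)^{2} - -246784\right) - 374212} = \frac{\left(-387816\right) \left(- \frac{1}{205758}\right) - 318268}{\left(262 + 232324 + 246784\right) - 374212} = \frac{\frac{64636}{34293} - 318268}{479370 - 374212} = - \frac{10914299888}{34293 \cdot 105158} = \left(- \frac{10914299888}{34293}\right) \frac{1}{105158} = - \frac{5457149944}{1803091647}$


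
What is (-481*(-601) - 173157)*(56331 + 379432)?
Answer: 50515390012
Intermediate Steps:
(-481*(-601) - 173157)*(56331 + 379432) = (289081 - 173157)*435763 = 115924*435763 = 50515390012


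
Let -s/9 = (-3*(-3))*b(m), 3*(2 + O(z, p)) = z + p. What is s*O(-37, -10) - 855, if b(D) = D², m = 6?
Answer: 50661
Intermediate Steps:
O(z, p) = -2 + p/3 + z/3 (O(z, p) = -2 + (z + p)/3 = -2 + (p + z)/3 = -2 + (p/3 + z/3) = -2 + p/3 + z/3)
s = -2916 (s = -9*(-3*(-3))*6² = -81*36 = -9*324 = -2916)
s*O(-37, -10) - 855 = -2916*(-2 + (⅓)*(-10) + (⅓)*(-37)) - 855 = -2916*(-2 - 10/3 - 37/3) - 855 = -2916*(-53/3) - 855 = 51516 - 855 = 50661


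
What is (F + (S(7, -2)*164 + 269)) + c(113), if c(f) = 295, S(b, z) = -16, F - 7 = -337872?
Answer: -339925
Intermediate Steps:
F = -337865 (F = 7 - 337872 = -337865)
(F + (S(7, -2)*164 + 269)) + c(113) = (-337865 + (-16*164 + 269)) + 295 = (-337865 + (-2624 + 269)) + 295 = (-337865 - 2355) + 295 = -340220 + 295 = -339925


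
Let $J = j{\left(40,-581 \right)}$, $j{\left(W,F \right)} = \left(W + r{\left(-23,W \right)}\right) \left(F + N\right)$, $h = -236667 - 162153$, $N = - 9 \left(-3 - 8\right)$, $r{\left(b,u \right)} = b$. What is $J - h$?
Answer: $390626$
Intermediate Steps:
$N = 99$ ($N = - 9 \left(-3 - 8\right) = \left(-9\right) \left(-11\right) = 99$)
$h = -398820$ ($h = -236667 - 162153 = -398820$)
$j{\left(W,F \right)} = \left(-23 + W\right) \left(99 + F\right)$ ($j{\left(W,F \right)} = \left(W - 23\right) \left(F + 99\right) = \left(-23 + W\right) \left(99 + F\right)$)
$J = -8194$ ($J = -2277 - -13363 + 99 \cdot 40 - 23240 = -2277 + 13363 + 3960 - 23240 = -8194$)
$J - h = -8194 - -398820 = -8194 + 398820 = 390626$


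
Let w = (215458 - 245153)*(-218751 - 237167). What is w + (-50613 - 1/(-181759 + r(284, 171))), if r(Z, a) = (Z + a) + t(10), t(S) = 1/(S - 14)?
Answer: 9818302778089153/725217 ≈ 1.3538e+10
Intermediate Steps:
w = 13538485010 (w = -29695*(-455918) = 13538485010)
t(S) = 1/(-14 + S)
r(Z, a) = -¼ + Z + a (r(Z, a) = (Z + a) + 1/(-14 + 10) = (Z + a) + 1/(-4) = (Z + a) - ¼ = -¼ + Z + a)
w + (-50613 - 1/(-181759 + r(284, 171))) = 13538485010 + (-50613 - 1/(-181759 + (-¼ + 284 + 171))) = 13538485010 + (-50613 - 1/(-181759 + 1819/4)) = 13538485010 + (-50613 - 1/(-725217/4)) = 13538485010 + (-50613 - 1*(-4/725217)) = 13538485010 + (-50613 + 4/725217) = 13538485010 - 36705408017/725217 = 9818302778089153/725217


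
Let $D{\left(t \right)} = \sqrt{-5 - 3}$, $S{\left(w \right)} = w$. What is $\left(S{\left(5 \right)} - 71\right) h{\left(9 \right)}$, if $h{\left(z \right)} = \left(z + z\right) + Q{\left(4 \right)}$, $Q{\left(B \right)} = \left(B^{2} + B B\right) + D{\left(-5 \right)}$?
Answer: $-3300 - 132 i \sqrt{2} \approx -3300.0 - 186.68 i$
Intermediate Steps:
$D{\left(t \right)} = 2 i \sqrt{2}$ ($D{\left(t \right)} = \sqrt{-8} = 2 i \sqrt{2}$)
$Q{\left(B \right)} = 2 B^{2} + 2 i \sqrt{2}$ ($Q{\left(B \right)} = \left(B^{2} + B B\right) + 2 i \sqrt{2} = \left(B^{2} + B^{2}\right) + 2 i \sqrt{2} = 2 B^{2} + 2 i \sqrt{2}$)
$h{\left(z \right)} = 32 + 2 z + 2 i \sqrt{2}$ ($h{\left(z \right)} = \left(z + z\right) + \left(2 \cdot 4^{2} + 2 i \sqrt{2}\right) = 2 z + \left(2 \cdot 16 + 2 i \sqrt{2}\right) = 2 z + \left(32 + 2 i \sqrt{2}\right) = 32 + 2 z + 2 i \sqrt{2}$)
$\left(S{\left(5 \right)} - 71\right) h{\left(9 \right)} = \left(5 - 71\right) \left(32 + 2 \cdot 9 + 2 i \sqrt{2}\right) = - 66 \left(32 + 18 + 2 i \sqrt{2}\right) = - 66 \left(50 + 2 i \sqrt{2}\right) = -3300 - 132 i \sqrt{2}$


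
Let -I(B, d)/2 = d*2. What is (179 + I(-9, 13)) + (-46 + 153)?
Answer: 234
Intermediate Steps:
I(B, d) = -4*d (I(B, d) = -2*d*2 = -4*d)
(179 + I(-9, 13)) + (-46 + 153) = (179 - 4*13) + (-46 + 153) = (179 - 52) + 107 = 127 + 107 = 234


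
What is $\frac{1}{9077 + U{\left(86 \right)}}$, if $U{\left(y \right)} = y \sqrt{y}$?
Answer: $\frac{9077}{81755873} - \frac{86 \sqrt{86}}{81755873} \approx 0.00010127$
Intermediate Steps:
$U{\left(y \right)} = y^{\frac{3}{2}}$
$\frac{1}{9077 + U{\left(86 \right)}} = \frac{1}{9077 + 86^{\frac{3}{2}}} = \frac{1}{9077 + 86 \sqrt{86}}$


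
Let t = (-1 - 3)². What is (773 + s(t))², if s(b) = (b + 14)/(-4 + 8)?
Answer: 2436721/4 ≈ 6.0918e+5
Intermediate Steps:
t = 16 (t = (-4)² = 16)
s(b) = 7/2 + b/4 (s(b) = (14 + b)/4 = (14 + b)*(¼) = 7/2 + b/4)
(773 + s(t))² = (773 + (7/2 + (¼)*16))² = (773 + (7/2 + 4))² = (773 + 15/2)² = (1561/2)² = 2436721/4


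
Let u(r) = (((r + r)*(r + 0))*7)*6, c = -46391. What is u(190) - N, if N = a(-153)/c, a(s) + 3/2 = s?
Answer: 281352136491/92782 ≈ 3.0324e+6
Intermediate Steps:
a(s) = -3/2 + s
N = 309/92782 (N = (-3/2 - 153)/(-46391) = -309/2*(-1/46391) = 309/92782 ≈ 0.0033304)
u(r) = 84*r² (u(r) = (((2*r)*r)*7)*6 = ((2*r²)*7)*6 = (14*r²)*6 = 84*r²)
u(190) - N = 84*190² - 1*309/92782 = 84*36100 - 309/92782 = 3032400 - 309/92782 = 281352136491/92782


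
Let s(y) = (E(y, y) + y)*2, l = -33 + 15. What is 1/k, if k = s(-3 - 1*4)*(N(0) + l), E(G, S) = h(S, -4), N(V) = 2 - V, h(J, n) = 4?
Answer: 1/96 ≈ 0.010417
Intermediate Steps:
E(G, S) = 4
l = -18
s(y) = 8 + 2*y (s(y) = (4 + y)*2 = 8 + 2*y)
k = 96 (k = (8 + 2*(-3 - 1*4))*((2 - 1*0) - 18) = (8 + 2*(-3 - 4))*((2 + 0) - 18) = (8 + 2*(-7))*(2 - 18) = (8 - 14)*(-16) = -6*(-16) = 96)
1/k = 1/96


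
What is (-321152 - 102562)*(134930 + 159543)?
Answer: -124772332722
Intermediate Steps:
(-321152 - 102562)*(134930 + 159543) = -423714*294473 = -124772332722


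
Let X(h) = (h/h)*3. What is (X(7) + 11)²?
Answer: 196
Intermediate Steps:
X(h) = 3 (X(h) = 1*3 = 3)
(X(7) + 11)² = (3 + 11)² = 14² = 196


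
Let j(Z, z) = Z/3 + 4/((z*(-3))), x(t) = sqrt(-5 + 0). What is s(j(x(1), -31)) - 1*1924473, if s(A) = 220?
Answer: -1924253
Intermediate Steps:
x(t) = I*sqrt(5) (x(t) = sqrt(-5) = I*sqrt(5))
j(Z, z) = -4/(3*z) + Z/3 (j(Z, z) = Z*(1/3) + 4/((-3*z)) = Z/3 + 4*(-1/(3*z)) = Z/3 - 4/(3*z) = -4/(3*z) + Z/3)
s(j(x(1), -31)) - 1*1924473 = 220 - 1*1924473 = 220 - 1924473 = -1924253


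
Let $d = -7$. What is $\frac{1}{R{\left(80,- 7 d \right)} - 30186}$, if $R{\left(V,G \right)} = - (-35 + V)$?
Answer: $- \frac{1}{30231} \approx -3.3079 \cdot 10^{-5}$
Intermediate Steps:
$R{\left(V,G \right)} = 35 - V$
$\frac{1}{R{\left(80,- 7 d \right)} - 30186} = \frac{1}{\left(35 - 80\right) - 30186} = \frac{1}{-45 - 30186} = \frac{1}{-30231} = - \frac{1}{30231}$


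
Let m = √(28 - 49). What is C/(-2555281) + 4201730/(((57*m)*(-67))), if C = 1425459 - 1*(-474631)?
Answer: -1900090/2555281 + 4201730*I*√21/80199 ≈ -0.74359 + 240.09*I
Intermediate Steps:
m = I*√21 (m = √(-21) = I*√21 ≈ 4.5826*I)
C = 1900090 (C = 1425459 + 474631 = 1900090)
C/(-2555281) + 4201730/(((57*m)*(-67))) = 1900090/(-2555281) + 4201730/(((57*(I*√21))*(-67))) = 1900090*(-1/2555281) + 4201730/(((57*I*√21)*(-67))) = -1900090/2555281 + 4201730/((-3819*I*√21)) = -1900090/2555281 + 4201730*(I*√21/80199) = -1900090/2555281 + 4201730*I*√21/80199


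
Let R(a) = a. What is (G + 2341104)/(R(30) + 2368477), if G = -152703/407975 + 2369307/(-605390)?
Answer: 115642827348364701/116996659590504350 ≈ 0.98843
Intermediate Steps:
G = -211812578499/49396797050 (G = -152703*1/407975 + 2369307*(-1/605390) = -152703/407975 - 2369307/605390 = -211812578499/49396797050 ≈ -4.2880)
(G + 2341104)/(R(30) + 2368477) = (-211812578499/49396797050 + 2341104)/(30 + 2368477) = (115642827348364701/49396797050)/2368507 = (115642827348364701/49396797050)*(1/2368507) = 115642827348364701/116996659590504350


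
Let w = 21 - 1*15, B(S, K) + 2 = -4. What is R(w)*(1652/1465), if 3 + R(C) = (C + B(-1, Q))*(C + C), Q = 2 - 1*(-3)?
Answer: -4956/1465 ≈ -3.3829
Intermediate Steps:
Q = 5 (Q = 2 + 3 = 5)
B(S, K) = -6 (B(S, K) = -2 - 4 = -6)
w = 6 (w = 21 - 15 = 6)
R(C) = -3 + 2*C*(-6 + C) (R(C) = -3 + (C - 6)*(C + C) = -3 + (-6 + C)*(2*C) = -3 + 2*C*(-6 + C))
R(w)*(1652/1465) = (-3 - 12*6 + 2*6²)*(1652/1465) = (-3 - 72 + 2*36)*(1652*(1/1465)) = (-3 - 72 + 72)*(1652/1465) = -3*1652/1465 = -4956/1465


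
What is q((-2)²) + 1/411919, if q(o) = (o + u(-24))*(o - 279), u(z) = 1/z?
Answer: -10761383851/9886056 ≈ -1088.5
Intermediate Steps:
q(o) = (-279 + o)*(-1/24 + o) (q(o) = (o + 1/(-24))*(o - 279) = (o - 1/24)*(-279 + o) = (-1/24 + o)*(-279 + o) = (-279 + o)*(-1/24 + o))
q((-2)²) + 1/411919 = (93/8 + ((-2)²)² - 6697/24*(-2)²) + 1/411919 = (93/8 + 4² - 6697/24*4) + 1/411919 = (93/8 + 16 - 6697/6) + 1/411919 = -26125/24 + 1/411919 = -10761383851/9886056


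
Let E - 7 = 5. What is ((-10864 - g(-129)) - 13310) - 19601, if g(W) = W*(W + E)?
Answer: -58868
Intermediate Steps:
E = 12 (E = 7 + 5 = 12)
g(W) = W*(12 + W) (g(W) = W*(W + 12) = W*(12 + W))
((-10864 - g(-129)) - 13310) - 19601 = ((-10864 - (-129)*(12 - 129)) - 13310) - 19601 = ((-10864 - (-129)*(-117)) - 13310) - 19601 = ((-10864 - 1*15093) - 13310) - 19601 = ((-10864 - 15093) - 13310) - 19601 = (-25957 - 13310) - 19601 = -39267 - 19601 = -58868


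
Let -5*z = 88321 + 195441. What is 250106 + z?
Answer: 966768/5 ≈ 1.9335e+5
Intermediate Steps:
z = -283762/5 (z = -(88321 + 195441)/5 = -⅕*283762 = -283762/5 ≈ -56752.)
250106 + z = 250106 - 283762/5 = 966768/5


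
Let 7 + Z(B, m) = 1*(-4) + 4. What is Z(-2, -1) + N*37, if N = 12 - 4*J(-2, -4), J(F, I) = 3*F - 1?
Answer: 1473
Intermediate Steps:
Z(B, m) = -7 (Z(B, m) = -7 + (1*(-4) + 4) = -7 + (-4 + 4) = -7 + 0 = -7)
J(F, I) = -1 + 3*F
N = 40 (N = 12 - 4*(-1 + 3*(-2)) = 12 - 4*(-1 - 6) = 12 - 4*(-7) = 12 + 28 = 40)
Z(-2, -1) + N*37 = -7 + 40*37 = -7 + 1480 = 1473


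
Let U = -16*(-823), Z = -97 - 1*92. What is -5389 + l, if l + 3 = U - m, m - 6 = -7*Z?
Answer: 6447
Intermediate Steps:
Z = -189 (Z = -97 - 92 = -189)
U = 13168
m = 1329 (m = 6 - 7*(-189) = 6 + 1323 = 1329)
l = 11836 (l = -3 + (13168 - 1*1329) = -3 + (13168 - 1329) = -3 + 11839 = 11836)
-5389 + l = -5389 + 11836 = 6447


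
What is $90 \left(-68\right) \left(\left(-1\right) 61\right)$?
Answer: $373320$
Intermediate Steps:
$90 \left(-68\right) \left(\left(-1\right) 61\right) = \left(-6120\right) \left(-61\right) = 373320$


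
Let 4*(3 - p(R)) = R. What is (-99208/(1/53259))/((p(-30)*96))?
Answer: -220154953/42 ≈ -5.2418e+6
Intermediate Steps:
p(R) = 3 - R/4
(-99208/(1/53259))/((p(-30)*96)) = (-99208/(1/53259))/(((3 - ¼*(-30))*96)) = (-99208/1/53259)/(((3 + 15/2)*96)) = (-99208*53259)/(((21/2)*96)) = -5283718872/1008 = -5283718872*1/1008 = -220154953/42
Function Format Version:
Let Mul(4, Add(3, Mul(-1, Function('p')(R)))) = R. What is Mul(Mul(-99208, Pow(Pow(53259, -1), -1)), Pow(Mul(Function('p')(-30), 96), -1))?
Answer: Rational(-220154953, 42) ≈ -5.2418e+6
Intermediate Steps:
Function('p')(R) = Add(3, Mul(Rational(-1, 4), R))
Mul(Mul(-99208, Pow(Pow(53259, -1), -1)), Pow(Mul(Function('p')(-30), 96), -1)) = Mul(Mul(-99208, Pow(Pow(53259, -1), -1)), Pow(Mul(Add(3, Mul(Rational(-1, 4), -30)), 96), -1)) = Mul(Mul(-99208, Pow(Rational(1, 53259), -1)), Pow(Mul(Add(3, Rational(15, 2)), 96), -1)) = Mul(Mul(-99208, 53259), Pow(Mul(Rational(21, 2), 96), -1)) = Mul(-5283718872, Pow(1008, -1)) = Mul(-5283718872, Rational(1, 1008)) = Rational(-220154953, 42)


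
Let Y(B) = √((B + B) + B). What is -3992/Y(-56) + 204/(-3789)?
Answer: -68/1263 + 998*I*√42/21 ≈ -0.05384 + 307.99*I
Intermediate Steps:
Y(B) = √3*√B (Y(B) = √(2*B + B) = √(3*B) = √3*√B)
-3992/Y(-56) + 204/(-3789) = -3992*(-I*√42/84) + 204/(-3789) = -3992*(-I*√42/84) + 204*(-1/3789) = -3992*(-I*√42/84) - 68/1263 = -(-998)*I*√42/21 - 68/1263 = 998*I*√42/21 - 68/1263 = -68/1263 + 998*I*√42/21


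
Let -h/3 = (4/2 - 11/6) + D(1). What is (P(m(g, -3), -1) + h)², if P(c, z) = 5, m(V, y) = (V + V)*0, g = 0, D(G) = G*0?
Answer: 81/4 ≈ 20.250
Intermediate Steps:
D(G) = 0
m(V, y) = 0 (m(V, y) = (2*V)*0 = 0)
h = -½ (h = -3*((4/2 - 11/6) + 0) = -3*((4*(½) - 11*⅙) + 0) = -3*((2 - 11/6) + 0) = -3*(⅙ + 0) = -3*⅙ = -½ ≈ -0.50000)
(P(m(g, -3), -1) + h)² = (5 - ½)² = (9/2)² = 81/4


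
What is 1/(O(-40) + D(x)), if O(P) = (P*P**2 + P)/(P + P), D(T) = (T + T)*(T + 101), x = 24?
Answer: 2/13601 ≈ 0.00014705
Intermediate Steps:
D(T) = 2*T*(101 + T) (D(T) = (2*T)*(101 + T) = 2*T*(101 + T))
O(P) = (P + P**3)/(2*P) (O(P) = (P**3 + P)/((2*P)) = (P + P**3)*(1/(2*P)) = (P + P**3)/(2*P))
1/(O(-40) + D(x)) = 1/((1/2 + (1/2)*(-40)**2) + 2*24*(101 + 24)) = 1/((1/2 + (1/2)*1600) + 2*24*125) = 1/((1/2 + 800) + 6000) = 1/(1601/2 + 6000) = 1/(13601/2) = 2/13601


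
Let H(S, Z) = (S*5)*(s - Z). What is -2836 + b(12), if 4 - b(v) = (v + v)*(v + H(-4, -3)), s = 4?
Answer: 240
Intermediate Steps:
H(S, Z) = 5*S*(4 - Z) (H(S, Z) = (S*5)*(4 - Z) = (5*S)*(4 - Z) = 5*S*(4 - Z))
b(v) = 4 - 2*v*(-140 + v) (b(v) = 4 - (v + v)*(v + 5*(-4)*(4 - 1*(-3))) = 4 - 2*v*(v + 5*(-4)*(4 + 3)) = 4 - 2*v*(v + 5*(-4)*7) = 4 - 2*v*(v - 140) = 4 - 2*v*(-140 + v))
-2836 + b(12) = -2836 + (4 - 2*12**2 + 280*12) = -2836 + (4 - 2*144 + 3360) = -2836 + (4 - 288 + 3360) = -2836 + 3076 = 240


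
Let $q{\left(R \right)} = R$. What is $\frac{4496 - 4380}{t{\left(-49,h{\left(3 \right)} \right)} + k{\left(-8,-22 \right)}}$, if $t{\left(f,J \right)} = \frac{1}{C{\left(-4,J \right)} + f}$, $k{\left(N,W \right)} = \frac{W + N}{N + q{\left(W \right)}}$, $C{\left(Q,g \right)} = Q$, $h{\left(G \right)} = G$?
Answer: $\frac{1537}{13} \approx 118.23$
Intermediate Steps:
$k{\left(N,W \right)} = 1$ ($k{\left(N,W \right)} = \frac{W + N}{N + W} = \frac{N + W}{N + W} = 1$)
$t{\left(f,J \right)} = \frac{1}{-4 + f}$
$\frac{4496 - 4380}{t{\left(-49,h{\left(3 \right)} \right)} + k{\left(-8,-22 \right)}} = \frac{4496 - 4380}{\frac{1}{-4 - 49} + 1} = \frac{116}{\frac{1}{-53} + 1} = \frac{116}{- \frac{1}{53} + 1} = \frac{116}{\frac{52}{53}} = 116 \cdot \frac{53}{52} = \frac{1537}{13}$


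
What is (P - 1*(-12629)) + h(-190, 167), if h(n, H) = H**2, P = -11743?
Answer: 28775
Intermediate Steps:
(P - 1*(-12629)) + h(-190, 167) = (-11743 - 1*(-12629)) + 167**2 = (-11743 + 12629) + 27889 = 886 + 27889 = 28775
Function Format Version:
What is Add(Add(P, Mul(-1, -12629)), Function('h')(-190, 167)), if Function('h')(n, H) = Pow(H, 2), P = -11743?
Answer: 28775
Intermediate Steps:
Add(Add(P, Mul(-1, -12629)), Function('h')(-190, 167)) = Add(Add(-11743, Mul(-1, -12629)), Pow(167, 2)) = Add(Add(-11743, 12629), 27889) = Add(886, 27889) = 28775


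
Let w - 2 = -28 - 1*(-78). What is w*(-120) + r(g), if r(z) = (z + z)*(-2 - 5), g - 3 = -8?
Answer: -6170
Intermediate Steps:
g = -5 (g = 3 - 8 = -5)
w = 52 (w = 2 + (-28 - 1*(-78)) = 2 + (-28 + 78) = 2 + 50 = 52)
r(z) = -14*z (r(z) = (2*z)*(-7) = -14*z)
w*(-120) + r(g) = 52*(-120) - 14*(-5) = -6240 + 70 = -6170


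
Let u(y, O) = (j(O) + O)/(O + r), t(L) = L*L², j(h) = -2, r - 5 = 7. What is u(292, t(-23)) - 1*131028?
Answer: -1592633171/12155 ≈ -1.3103e+5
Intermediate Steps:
r = 12 (r = 5 + 7 = 12)
t(L) = L³
u(y, O) = (-2 + O)/(12 + O) (u(y, O) = (-2 + O)/(O + 12) = (-2 + O)/(12 + O))
u(292, t(-23)) - 1*131028 = (-2 + (-23)³)/(12 + (-23)³) - 1*131028 = (-2 - 12167)/(12 - 12167) - 131028 = -12169/(-12155) - 131028 = -1/12155*(-12169) - 131028 = 12169/12155 - 131028 = -1592633171/12155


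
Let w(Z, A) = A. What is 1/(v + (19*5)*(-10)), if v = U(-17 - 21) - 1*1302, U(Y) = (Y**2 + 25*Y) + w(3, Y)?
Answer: -1/1796 ≈ -0.00055679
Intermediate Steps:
U(Y) = Y**2 + 26*Y (U(Y) = (Y**2 + 25*Y) + Y = Y**2 + 26*Y)
v = -846 (v = (-17 - 21)*(26 + (-17 - 21)) - 1*1302 = -38*(26 - 38) - 1302 = -38*(-12) - 1302 = 456 - 1302 = -846)
1/(v + (19*5)*(-10)) = 1/(-846 + (19*5)*(-10)) = 1/(-846 + 95*(-10)) = 1/(-846 - 950) = 1/(-1796) = -1/1796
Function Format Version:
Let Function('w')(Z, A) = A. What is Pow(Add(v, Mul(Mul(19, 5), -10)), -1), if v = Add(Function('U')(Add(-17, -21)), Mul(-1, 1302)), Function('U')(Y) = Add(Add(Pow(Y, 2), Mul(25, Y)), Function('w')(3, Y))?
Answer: Rational(-1, 1796) ≈ -0.00055679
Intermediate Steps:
Function('U')(Y) = Add(Pow(Y, 2), Mul(26, Y)) (Function('U')(Y) = Add(Add(Pow(Y, 2), Mul(25, Y)), Y) = Add(Pow(Y, 2), Mul(26, Y)))
v = -846 (v = Add(Mul(Add(-17, -21), Add(26, Add(-17, -21))), Mul(-1, 1302)) = Add(Mul(-38, Add(26, -38)), -1302) = Add(Mul(-38, -12), -1302) = Add(456, -1302) = -846)
Pow(Add(v, Mul(Mul(19, 5), -10)), -1) = Pow(Add(-846, Mul(Mul(19, 5), -10)), -1) = Pow(Add(-846, Mul(95, -10)), -1) = Pow(Add(-846, -950), -1) = Pow(-1796, -1) = Rational(-1, 1796)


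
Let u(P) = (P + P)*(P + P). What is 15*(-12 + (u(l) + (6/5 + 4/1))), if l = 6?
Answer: 2058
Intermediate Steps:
u(P) = 4*P² (u(P) = (2*P)*(2*P) = 4*P²)
15*(-12 + (u(l) + (6/5 + 4/1))) = 15*(-12 + (4*6² + (6/5 + 4/1))) = 15*(-12 + (4*36 + (6*(⅕) + 4*1))) = 15*(-12 + (144 + (6/5 + 4))) = 15*(-12 + (144 + 26/5)) = 15*(-12 + 746/5) = 15*(686/5) = 2058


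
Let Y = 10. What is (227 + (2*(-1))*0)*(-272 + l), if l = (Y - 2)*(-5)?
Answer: -70824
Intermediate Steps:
l = -40 (l = (10 - 2)*(-5) = 8*(-5) = -40)
(227 + (2*(-1))*0)*(-272 + l) = (227 + (2*(-1))*0)*(-272 - 40) = (227 - 2*0)*(-312) = (227 + 0)*(-312) = 227*(-312) = -70824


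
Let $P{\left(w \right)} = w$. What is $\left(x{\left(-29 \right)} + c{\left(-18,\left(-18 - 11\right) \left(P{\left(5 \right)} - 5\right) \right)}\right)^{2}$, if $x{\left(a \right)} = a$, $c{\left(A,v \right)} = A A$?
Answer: $87025$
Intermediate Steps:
$c{\left(A,v \right)} = A^{2}$
$\left(x{\left(-29 \right)} + c{\left(-18,\left(-18 - 11\right) \left(P{\left(5 \right)} - 5\right) \right)}\right)^{2} = \left(-29 + \left(-18\right)^{2}\right)^{2} = \left(-29 + 324\right)^{2} = 295^{2} = 87025$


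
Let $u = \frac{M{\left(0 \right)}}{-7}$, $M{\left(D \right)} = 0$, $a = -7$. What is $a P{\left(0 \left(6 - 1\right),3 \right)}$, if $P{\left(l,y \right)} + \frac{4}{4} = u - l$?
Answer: $7$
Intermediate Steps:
$u = 0$ ($u = \frac{0}{-7} = 0 \left(- \frac{1}{7}\right) = 0$)
$P{\left(l,y \right)} = -1 - l$ ($P{\left(l,y \right)} = -1 + \left(0 - l\right) = -1 - l$)
$a P{\left(0 \left(6 - 1\right),3 \right)} = - 7 \left(-1 - 0 \left(6 - 1\right)\right) = - 7 \left(-1 - 0 \cdot 5\right) = - 7 \left(-1 - 0\right) = - 7 \left(-1 + 0\right) = \left(-7\right) \left(-1\right) = 7$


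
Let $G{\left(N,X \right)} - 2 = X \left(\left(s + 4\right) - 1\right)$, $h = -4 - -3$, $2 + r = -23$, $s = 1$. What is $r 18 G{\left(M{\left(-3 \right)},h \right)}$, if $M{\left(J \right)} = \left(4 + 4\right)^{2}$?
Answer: $900$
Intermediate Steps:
$M{\left(J \right)} = 64$ ($M{\left(J \right)} = 8^{2} = 64$)
$r = -25$ ($r = -2 - 23 = -25$)
$h = -1$ ($h = -4 + 3 = -1$)
$G{\left(N,X \right)} = 2 + 4 X$ ($G{\left(N,X \right)} = 2 + X \left(\left(1 + 4\right) - 1\right) = 2 + X \left(5 - 1\right) = 2 + X 4 = 2 + 4 X$)
$r 18 G{\left(M{\left(-3 \right)},h \right)} = \left(-25\right) 18 \left(2 + 4 \left(-1\right)\right) = - 450 \left(2 - 4\right) = \left(-450\right) \left(-2\right) = 900$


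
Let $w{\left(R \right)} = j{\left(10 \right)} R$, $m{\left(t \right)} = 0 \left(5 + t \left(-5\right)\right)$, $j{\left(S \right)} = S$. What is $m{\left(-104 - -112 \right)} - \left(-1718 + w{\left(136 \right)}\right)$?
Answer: $358$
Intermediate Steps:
$m{\left(t \right)} = 0$ ($m{\left(t \right)} = 0 \left(5 - 5 t\right) = 0$)
$w{\left(R \right)} = 10 R$
$m{\left(-104 - -112 \right)} - \left(-1718 + w{\left(136 \right)}\right) = 0 + \left(1718 - 10 \cdot 136\right) = 0 + \left(1718 - 1360\right) = 0 + 358 = 358$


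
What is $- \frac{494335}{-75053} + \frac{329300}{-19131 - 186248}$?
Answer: $\frac{76811075065}{15414310087} \approx 4.9831$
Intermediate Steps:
$- \frac{494335}{-75053} + \frac{329300}{-19131 - 186248} = \left(-494335\right) \left(- \frac{1}{75053}\right) + \frac{329300}{-205379} = \frac{494335}{75053} + 329300 \left(- \frac{1}{205379}\right) = \frac{494335}{75053} - \frac{329300}{205379} = \frac{76811075065}{15414310087}$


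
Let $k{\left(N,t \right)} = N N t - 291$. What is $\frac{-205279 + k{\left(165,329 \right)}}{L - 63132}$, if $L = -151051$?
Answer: $- \frac{8751455}{214183} \approx -40.86$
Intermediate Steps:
$k{\left(N,t \right)} = -291 + t N^{2}$ ($k{\left(N,t \right)} = N^{2} t - 291 = t N^{2} - 291 = -291 + t N^{2}$)
$\frac{-205279 + k{\left(165,329 \right)}}{L - 63132} = \frac{-205279 - \left(291 - 329 \cdot 165^{2}\right)}{-151051 - 63132} = \frac{-205279 + \left(-291 + 329 \cdot 27225\right)}{-214183} = \left(-205279 + \left(-291 + 8957025\right)\right) \left(- \frac{1}{214183}\right) = \left(-205279 + 8956734\right) \left(- \frac{1}{214183}\right) = 8751455 \left(- \frac{1}{214183}\right) = - \frac{8751455}{214183}$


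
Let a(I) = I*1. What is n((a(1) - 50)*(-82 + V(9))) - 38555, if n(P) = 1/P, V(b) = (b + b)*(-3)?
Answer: -256930519/6664 ≈ -38555.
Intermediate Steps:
a(I) = I
V(b) = -6*b (V(b) = (2*b)*(-3) = -6*b)
n((a(1) - 50)*(-82 + V(9))) - 38555 = 1/((1 - 50)*(-82 - 6*9)) - 38555 = 1/(-49*(-82 - 54)) - 38555 = 1/(-49*(-136)) - 38555 = 1/6664 - 38555 = -256930519/6664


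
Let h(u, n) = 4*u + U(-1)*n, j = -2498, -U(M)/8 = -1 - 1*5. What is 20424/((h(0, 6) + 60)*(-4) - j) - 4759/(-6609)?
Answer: 70122835/3654777 ≈ 19.187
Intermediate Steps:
U(M) = 48 (U(M) = -8*(-1 - 1*5) = -8*(-1 - 5) = -8*(-6) = 48)
h(u, n) = 4*u + 48*n
20424/((h(0, 6) + 60)*(-4) - j) - 4759/(-6609) = 20424/(((4*0 + 48*6) + 60)*(-4) - 1*(-2498)) - 4759/(-6609) = 20424/(((0 + 288) + 60)*(-4) + 2498) - 4759*(-1/6609) = 20424/((288 + 60)*(-4) + 2498) + 4759/6609 = 20424/(348*(-4) + 2498) + 4759/6609 = 20424/(-1392 + 2498) + 4759/6609 = 20424/1106 + 4759/6609 = 20424*(1/1106) + 4759/6609 = 10212/553 + 4759/6609 = 70122835/3654777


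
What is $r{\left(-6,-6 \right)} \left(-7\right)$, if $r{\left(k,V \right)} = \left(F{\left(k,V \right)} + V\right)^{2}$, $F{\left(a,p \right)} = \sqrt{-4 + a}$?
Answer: $-182 + 84 i \sqrt{10} \approx -182.0 + 265.63 i$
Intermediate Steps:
$r{\left(k,V \right)} = \left(V + \sqrt{-4 + k}\right)^{2}$ ($r{\left(k,V \right)} = \left(\sqrt{-4 + k} + V\right)^{2} = \left(V + \sqrt{-4 + k}\right)^{2}$)
$r{\left(-6,-6 \right)} \left(-7\right) = \left(-6 + \sqrt{-4 - 6}\right)^{2} \left(-7\right) = \left(-6 + \sqrt{-10}\right)^{2} \left(-7\right) = \left(-6 + i \sqrt{10}\right)^{2} \left(-7\right) = - 7 \left(-6 + i \sqrt{10}\right)^{2}$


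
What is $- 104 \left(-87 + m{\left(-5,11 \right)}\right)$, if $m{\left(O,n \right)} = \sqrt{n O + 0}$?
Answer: $9048 - 104 i \sqrt{55} \approx 9048.0 - 771.28 i$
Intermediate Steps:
$m{\left(O,n \right)} = \sqrt{O n}$ ($m{\left(O,n \right)} = \sqrt{O n + 0} = \sqrt{O n}$)
$- 104 \left(-87 + m{\left(-5,11 \right)}\right) = - 104 \left(-87 + \sqrt{\left(-5\right) 11}\right) = - 104 \left(-87 + \sqrt{-55}\right) = - 104 \left(-87 + i \sqrt{55}\right) = 9048 - 104 i \sqrt{55}$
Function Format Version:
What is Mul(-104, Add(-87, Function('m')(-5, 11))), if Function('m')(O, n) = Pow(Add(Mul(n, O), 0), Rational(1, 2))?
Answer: Add(9048, Mul(-104, I, Pow(55, Rational(1, 2)))) ≈ Add(9048.0, Mul(-771.28, I))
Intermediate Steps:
Function('m')(O, n) = Pow(Mul(O, n), Rational(1, 2)) (Function('m')(O, n) = Pow(Add(Mul(O, n), 0), Rational(1, 2)) = Pow(Mul(O, n), Rational(1, 2)))
Mul(-104, Add(-87, Function('m')(-5, 11))) = Mul(-104, Add(-87, Pow(Mul(-5, 11), Rational(1, 2)))) = Mul(-104, Add(-87, Pow(-55, Rational(1, 2)))) = Mul(-104, Add(-87, Mul(I, Pow(55, Rational(1, 2))))) = Add(9048, Mul(-104, I, Pow(55, Rational(1, 2))))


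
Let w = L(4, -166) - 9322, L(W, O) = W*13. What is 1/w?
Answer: -1/9270 ≈ -0.00010787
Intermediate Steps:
L(W, O) = 13*W
w = -9270 (w = 13*4 - 9322 = 52 - 9322 = -9270)
1/w = 1/(-9270) = -1/9270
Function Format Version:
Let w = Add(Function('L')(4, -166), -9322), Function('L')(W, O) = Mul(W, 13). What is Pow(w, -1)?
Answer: Rational(-1, 9270) ≈ -0.00010787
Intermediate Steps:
Function('L')(W, O) = Mul(13, W)
w = -9270 (w = Add(Mul(13, 4), -9322) = Add(52, -9322) = -9270)
Pow(w, -1) = Pow(-9270, -1) = Rational(-1, 9270)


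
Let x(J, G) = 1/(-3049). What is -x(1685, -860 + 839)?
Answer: 1/3049 ≈ 0.00032798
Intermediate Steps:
x(J, G) = -1/3049
-x(1685, -860 + 839) = -1*(-1/3049) = 1/3049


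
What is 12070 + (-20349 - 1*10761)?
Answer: -19040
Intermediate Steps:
12070 + (-20349 - 1*10761) = 12070 + (-20349 - 10761) = 12070 - 31110 = -19040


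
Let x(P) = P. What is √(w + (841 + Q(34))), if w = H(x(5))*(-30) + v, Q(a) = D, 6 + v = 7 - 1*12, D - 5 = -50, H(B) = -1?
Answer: √815 ≈ 28.548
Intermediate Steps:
D = -45 (D = 5 - 50 = -45)
v = -11 (v = -6 + (7 - 1*12) = -6 + (7 - 12) = -6 - 5 = -11)
Q(a) = -45
w = 19 (w = -1*(-30) - 11 = 30 - 11 = 19)
√(w + (841 + Q(34))) = √(19 + (841 - 45)) = √(19 + 796) = √815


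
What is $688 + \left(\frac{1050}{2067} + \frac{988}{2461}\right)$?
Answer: $\frac{1168134834}{1695629} \approx 688.91$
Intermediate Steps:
$688 + \left(\frac{1050}{2067} + \frac{988}{2461}\right) = 688 + \left(1050 \cdot \frac{1}{2067} + 988 \cdot \frac{1}{2461}\right) = 688 + \left(\frac{350}{689} + \frac{988}{2461}\right) = 688 + \frac{1542082}{1695629} = \frac{1168134834}{1695629}$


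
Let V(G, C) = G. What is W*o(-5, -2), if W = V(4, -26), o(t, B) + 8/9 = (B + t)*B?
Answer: 472/9 ≈ 52.444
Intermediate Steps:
o(t, B) = -8/9 + B*(B + t) (o(t, B) = -8/9 + (B + t)*B = -8/9 + B*(B + t))
W = 4
W*o(-5, -2) = 4*(-8/9 + (-2)² - 2*(-5)) = 4*(-8/9 + 4 + 10) = 4*(118/9) = 472/9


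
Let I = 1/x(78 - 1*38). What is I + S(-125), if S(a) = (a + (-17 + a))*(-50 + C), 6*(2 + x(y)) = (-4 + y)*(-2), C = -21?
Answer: 265397/14 ≈ 18957.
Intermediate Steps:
x(y) = -⅔ - y/3 (x(y) = -2 + ((-4 + y)*(-2))/6 = -2 + (8 - 2*y)/6 = -2 + (4/3 - y/3) = -⅔ - y/3)
I = -1/14 (I = 1/(-⅔ - (78 - 1*38)/3) = 1/(-⅔ - (78 - 38)/3) = 1/(-⅔ - ⅓*40) = 1/(-⅔ - 40/3) = 1/(-14) = -1/14 ≈ -0.071429)
S(a) = 1207 - 142*a (S(a) = (a + (-17 + a))*(-50 - 21) = (-17 + 2*a)*(-71) = 1207 - 142*a)
I + S(-125) = -1/14 + (1207 - 142*(-125)) = -1/14 + (1207 + 17750) = -1/14 + 18957 = 265397/14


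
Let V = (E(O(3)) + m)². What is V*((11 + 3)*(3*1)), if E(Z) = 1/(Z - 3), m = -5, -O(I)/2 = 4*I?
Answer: 258944/243 ≈ 1065.6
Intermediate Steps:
O(I) = -8*I
E(Z) = 1/(-3 + Z)
V = 18496/729 (V = (1/(-3 - 8*3) - 5)² = (1/(-3 - 24) - 5)² = (1/(-27) - 5)² = (-1/27 - 5)² = (-136/27)² = 18496/729 ≈ 25.372)
V*((11 + 3)*(3*1)) = 18496*((11 + 3)*(3*1))/729 = 18496*(14*3)/729 = (18496/729)*42 = 258944/243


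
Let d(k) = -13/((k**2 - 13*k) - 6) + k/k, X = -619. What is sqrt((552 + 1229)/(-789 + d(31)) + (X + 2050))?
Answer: sqrt(270339637597383)/434989 ≈ 37.799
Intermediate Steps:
d(k) = 1 - 13/(-6 + k**2 - 13*k) (d(k) = -13/(-6 + k**2 - 13*k) + 1 = 1 - 13/(-6 + k**2 - 13*k))
sqrt((552 + 1229)/(-789 + d(31)) + (X + 2050)) = sqrt((552 + 1229)/(-789 + (19 - 1*31**2 + 13*31)/(6 - 1*31**2 + 13*31)) + (-619 + 2050)) = sqrt(1781/(-789 + (19 - 1*961 + 403)/(6 - 1*961 + 403)) + 1431) = sqrt(1781/(-789 + (19 - 961 + 403)/(6 - 961 + 403)) + 1431) = sqrt(1781/(-789 - 539/(-552)) + 1431) = sqrt(1781/(-789 - 1/552*(-539)) + 1431) = sqrt(1781/(-789 + 539/552) + 1431) = sqrt(1781/(-434989/552) + 1431) = sqrt(1781*(-552/434989) + 1431) = sqrt(-983112/434989 + 1431) = sqrt(621486147/434989) = sqrt(270339637597383)/434989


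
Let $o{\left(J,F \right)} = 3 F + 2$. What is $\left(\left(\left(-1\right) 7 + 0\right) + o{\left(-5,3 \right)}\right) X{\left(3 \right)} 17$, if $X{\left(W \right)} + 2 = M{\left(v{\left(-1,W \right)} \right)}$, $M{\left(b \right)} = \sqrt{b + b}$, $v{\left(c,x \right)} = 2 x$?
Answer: $-136 + 136 \sqrt{3} \approx 99.559$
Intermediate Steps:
$M{\left(b \right)} = \sqrt{2} \sqrt{b}$ ($M{\left(b \right)} = \sqrt{2 b} = \sqrt{2} \sqrt{b}$)
$X{\left(W \right)} = -2 + 2 \sqrt{W}$ ($X{\left(W \right)} = -2 + \sqrt{2} \sqrt{2 W} = -2 + \sqrt{2} \sqrt{2} \sqrt{W} = -2 + 2 \sqrt{W}$)
$o{\left(J,F \right)} = 2 + 3 F$
$\left(\left(\left(-1\right) 7 + 0\right) + o{\left(-5,3 \right)}\right) X{\left(3 \right)} 17 = \left(\left(\left(-1\right) 7 + 0\right) + \left(2 + 3 \cdot 3\right)\right) \left(-2 + 2 \sqrt{3}\right) 17 = \left(\left(-7 + 0\right) + \left(2 + 9\right)\right) \left(-2 + 2 \sqrt{3}\right) 17 = \left(-7 + 11\right) \left(-2 + 2 \sqrt{3}\right) 17 = 4 \left(-2 + 2 \sqrt{3}\right) 17 = \left(-8 + 8 \sqrt{3}\right) 17 = -136 + 136 \sqrt{3}$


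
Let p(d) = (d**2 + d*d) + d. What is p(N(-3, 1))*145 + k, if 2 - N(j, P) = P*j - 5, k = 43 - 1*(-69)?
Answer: 30562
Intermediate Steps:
k = 112 (k = 43 + 69 = 112)
N(j, P) = 7 - P*j (N(j, P) = 2 - (P*j - 5) = 2 - (-5 + P*j) = 2 + (5 - P*j) = 7 - P*j)
p(d) = d + 2*d**2 (p(d) = (d**2 + d**2) + d = 2*d**2 + d = d + 2*d**2)
p(N(-3, 1))*145 + k = ((7 - 1*1*(-3))*(1 + 2*(7 - 1*1*(-3))))*145 + 112 = ((7 + 3)*(1 + 2*(7 + 3)))*145 + 112 = (10*(1 + 2*10))*145 + 112 = (10*(1 + 20))*145 + 112 = (10*21)*145 + 112 = 210*145 + 112 = 30450 + 112 = 30562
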